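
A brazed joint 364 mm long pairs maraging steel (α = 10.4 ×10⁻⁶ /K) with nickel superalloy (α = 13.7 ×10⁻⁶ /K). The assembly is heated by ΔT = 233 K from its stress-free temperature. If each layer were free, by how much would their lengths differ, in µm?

280 µm

Δα = |10.4 − 13.7|×10⁻⁶/K = 3.30×10⁻⁶/K.
ΔL_mismatch = Δα·L·ΔT = 3.30×10⁻⁶ × 364.0 mm × 233.0 K = 280 µm.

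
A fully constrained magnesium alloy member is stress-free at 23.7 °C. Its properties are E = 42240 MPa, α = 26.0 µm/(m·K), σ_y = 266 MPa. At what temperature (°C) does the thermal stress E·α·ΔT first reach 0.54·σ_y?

E = 42240 MPa = 42.24 GPa.
E·α·ΔT = 143.6 MPa ⇒ ΔT = 143.6 / (42.24×10³ × 26.0×10⁻⁶) = 130.8 K.
T = 23.7 + 130.8 = 154.5 °C.

154 °C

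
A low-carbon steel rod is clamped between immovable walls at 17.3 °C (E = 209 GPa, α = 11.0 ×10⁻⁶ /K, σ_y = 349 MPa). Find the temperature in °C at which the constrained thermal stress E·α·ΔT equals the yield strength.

169 °C

E·α·ΔT = 349.0 MPa ⇒ ΔT = 349.0 / (209.0×10³ × 11.0×10⁻⁶) = 151.8 K.
T = 17.3 + 151.8 = 169.1 °C.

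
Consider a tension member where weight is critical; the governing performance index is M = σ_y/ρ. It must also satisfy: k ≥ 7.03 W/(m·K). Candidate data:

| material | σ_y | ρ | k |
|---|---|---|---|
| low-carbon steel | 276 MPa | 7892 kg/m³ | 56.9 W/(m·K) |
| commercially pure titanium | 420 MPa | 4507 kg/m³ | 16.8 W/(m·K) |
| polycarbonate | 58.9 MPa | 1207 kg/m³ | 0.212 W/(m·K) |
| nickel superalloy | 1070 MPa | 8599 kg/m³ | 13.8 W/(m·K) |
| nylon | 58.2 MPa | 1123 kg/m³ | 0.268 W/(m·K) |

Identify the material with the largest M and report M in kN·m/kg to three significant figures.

nickel superalloy, M = 124 kN·m/kg

Screen on constraints: k ≥ 7.03 W/(m·K). Survivors: low-carbon steel, commercially pure titanium, nickel superalloy.
Evaluate M for each candidate:
  nickel superalloy: M = 124 kN·m/kg
  commercially pure titanium: M = 93.2 kN·m/kg
  low-carbon steel: M = 35.0 kN·m/kg
The maximum is for nickel superalloy.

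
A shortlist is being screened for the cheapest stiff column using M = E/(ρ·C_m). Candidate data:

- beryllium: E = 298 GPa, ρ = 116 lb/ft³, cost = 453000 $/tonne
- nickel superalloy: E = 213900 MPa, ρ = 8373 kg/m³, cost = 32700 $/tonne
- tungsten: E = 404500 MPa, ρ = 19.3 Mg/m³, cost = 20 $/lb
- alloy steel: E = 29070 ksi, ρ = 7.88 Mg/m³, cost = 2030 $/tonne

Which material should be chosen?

Convert each candidate to consistent units, then evaluate M:
  beryllium: E = 298.0 GPa, ρ = 1858 kg/m³, cost = 453.0 $/kg
  nickel superalloy: E = 213.9 GPa, ρ = 8373 kg/m³, cost = 32.70 $/kg
  tungsten: E = 404.5 GPa, ρ = 19300 kg/m³, cost = 44.09 $/kg
  alloy steel: E = 200.4 GPa, ρ = 7880 kg/m³, cost = 2.030 $/kg
  alloy steel: M = 12.5 MN·m per $
  nickel superalloy: M = 0.781 MN·m per $
  tungsten: M = 0.475 MN·m per $
  beryllium: M = 0.354 MN·m per $
Alloy steel ranks first.

alloy steel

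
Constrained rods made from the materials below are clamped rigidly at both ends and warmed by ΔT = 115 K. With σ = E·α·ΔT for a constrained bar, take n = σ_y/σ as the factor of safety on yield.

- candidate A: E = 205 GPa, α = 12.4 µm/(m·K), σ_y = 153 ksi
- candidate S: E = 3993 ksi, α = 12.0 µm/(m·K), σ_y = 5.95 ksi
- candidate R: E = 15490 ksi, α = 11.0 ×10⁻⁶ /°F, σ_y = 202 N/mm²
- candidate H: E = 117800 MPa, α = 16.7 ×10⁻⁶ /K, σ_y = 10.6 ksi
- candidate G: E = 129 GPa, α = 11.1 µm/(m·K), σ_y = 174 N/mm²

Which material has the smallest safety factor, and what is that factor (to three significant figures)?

candidate H, n = 0.323

Converting E to GPa, α to ×10⁻⁶/K, σ_y to MPa, then σ and n for each:
  candidate A: E = 205.0, α = 12.4, σ_y = 1055 → σ = 292 MPa, n = 3.61
  candidate S: E = 27.53, α = 12.0, σ_y = 41.02 → σ = 38.0 MPa, n = 1.08
  candidate R: E = 106.8, α = 19.8, σ_y = 202.0 → σ = 243 MPa, n = 0.831
  candidate H: E = 117.8, α = 16.7, σ_y = 73.08 → σ = 226 MPa, n = 0.323
  candidate G: E = 129.0, α = 11.1, σ_y = 174.0 → σ = 165 MPa, n = 1.06
Smallest n: candidate H with n = 0.323.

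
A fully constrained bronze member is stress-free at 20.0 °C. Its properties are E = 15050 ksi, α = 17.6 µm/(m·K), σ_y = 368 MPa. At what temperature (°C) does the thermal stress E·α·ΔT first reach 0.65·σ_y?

151 °C

E = 15050 ksi = 103.8 GPa.
E·α·ΔT = 239.2 MPa ⇒ ΔT = 239.2 / (103.8×10³ × 17.6×10⁻⁶) = 131.0 K.
T = 20.0 + 131.0 = 151.0 °C.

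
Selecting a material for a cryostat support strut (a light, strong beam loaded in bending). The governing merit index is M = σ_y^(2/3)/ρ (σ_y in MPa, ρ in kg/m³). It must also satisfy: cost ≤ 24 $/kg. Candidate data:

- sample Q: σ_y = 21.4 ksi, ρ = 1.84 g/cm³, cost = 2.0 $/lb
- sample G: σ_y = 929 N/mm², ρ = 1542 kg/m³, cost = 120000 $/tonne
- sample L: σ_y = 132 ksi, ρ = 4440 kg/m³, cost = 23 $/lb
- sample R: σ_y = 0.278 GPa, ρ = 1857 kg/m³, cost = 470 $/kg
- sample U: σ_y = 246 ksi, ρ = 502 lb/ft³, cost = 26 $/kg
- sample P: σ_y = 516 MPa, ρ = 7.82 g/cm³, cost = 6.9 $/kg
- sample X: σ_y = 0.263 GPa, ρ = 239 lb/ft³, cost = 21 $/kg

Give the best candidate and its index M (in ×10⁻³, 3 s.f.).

sample Q, M = 15.2×10⁻³

Screen on constraints: cost ≤ 24 $/kg. Survivors: sample Q, sample P, sample X.
Normalizing units and computing the index:
  sample Q: σ_y = 147.5 MPa, ρ = 1840 kg/m³
  sample P: σ_y = 516.0 MPa, ρ = 7820 kg/m³
  sample X: σ_y = 263.0 MPa, ρ = 3828 kg/m³
  sample Q: M = 15.2×10⁻³
  sample X: M = 10.7×10⁻³
  sample P: M = 8.23×10⁻³
The maximum is for sample Q.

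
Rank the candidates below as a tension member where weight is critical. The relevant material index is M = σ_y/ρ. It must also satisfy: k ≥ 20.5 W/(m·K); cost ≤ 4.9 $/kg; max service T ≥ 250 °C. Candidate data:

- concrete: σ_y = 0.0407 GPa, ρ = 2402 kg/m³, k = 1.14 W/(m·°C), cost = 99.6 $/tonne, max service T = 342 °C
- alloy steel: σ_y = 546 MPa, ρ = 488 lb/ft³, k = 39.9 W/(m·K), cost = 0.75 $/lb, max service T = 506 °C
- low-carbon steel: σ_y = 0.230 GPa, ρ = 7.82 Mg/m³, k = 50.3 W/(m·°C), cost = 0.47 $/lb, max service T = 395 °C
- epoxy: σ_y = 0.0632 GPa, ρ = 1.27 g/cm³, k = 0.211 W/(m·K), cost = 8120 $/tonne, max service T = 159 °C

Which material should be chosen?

Screen on constraints: k ≥ 20.5 W/(m·K); cost ≤ 4.9 $/kg; max service T ≥ 250 °C. Survivors: alloy steel, low-carbon steel.
Putting every candidate on a common basis:
  alloy steel: σ_y = 546.0 MPa, ρ = 7817 kg/m³
  low-carbon steel: σ_y = 230.0 MPa, ρ = 7820 kg/m³
  alloy steel: M = 69.8 kN·m/kg
  low-carbon steel: M = 29.4 kN·m/kg
The maximum is for alloy steel.

alloy steel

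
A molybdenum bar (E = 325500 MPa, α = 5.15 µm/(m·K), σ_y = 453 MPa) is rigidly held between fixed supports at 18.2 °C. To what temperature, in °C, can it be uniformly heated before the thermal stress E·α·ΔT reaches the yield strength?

E = 325500 MPa = 325.5 GPa.
E·α·ΔT = 453.0 MPa ⇒ ΔT = 453.0 / (325.5×10³ × 5.15×10⁻⁶) = 270.2 K.
T = 18.2 + 270.2 = 288.4 °C.

288 °C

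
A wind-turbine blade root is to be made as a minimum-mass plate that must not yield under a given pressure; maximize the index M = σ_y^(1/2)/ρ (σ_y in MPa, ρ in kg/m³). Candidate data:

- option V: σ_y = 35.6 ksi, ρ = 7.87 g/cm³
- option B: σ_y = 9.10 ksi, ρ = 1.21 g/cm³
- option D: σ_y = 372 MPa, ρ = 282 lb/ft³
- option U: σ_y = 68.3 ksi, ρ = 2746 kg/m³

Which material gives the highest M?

Convert each candidate to consistent units, then evaluate M:
  option V: σ_y = 245.5 MPa, ρ = 7870 kg/m³
  option B: σ_y = 62.74 MPa, ρ = 1210 kg/m³
  option D: σ_y = 372.0 MPa, ρ = 4517 kg/m³
  option U: σ_y = 470.9 MPa, ρ = 2746 kg/m³
  option U: M = 7.90×10⁻³
  option B: M = 6.55×10⁻³
  option D: M = 4.27×10⁻³
  option V: M = 1.99×10⁻³
Option U has the largest M.

option U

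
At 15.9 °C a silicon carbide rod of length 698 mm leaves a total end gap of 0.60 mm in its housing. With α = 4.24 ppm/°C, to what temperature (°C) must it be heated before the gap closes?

α·L₀·ΔT = 0.6 mm ⇒ ΔT = 0.6 / (4.24×10⁻⁶ × 698.0) = 202.7 K.
T = 15.9 + 202.7 = 218.6 °C.

219 °C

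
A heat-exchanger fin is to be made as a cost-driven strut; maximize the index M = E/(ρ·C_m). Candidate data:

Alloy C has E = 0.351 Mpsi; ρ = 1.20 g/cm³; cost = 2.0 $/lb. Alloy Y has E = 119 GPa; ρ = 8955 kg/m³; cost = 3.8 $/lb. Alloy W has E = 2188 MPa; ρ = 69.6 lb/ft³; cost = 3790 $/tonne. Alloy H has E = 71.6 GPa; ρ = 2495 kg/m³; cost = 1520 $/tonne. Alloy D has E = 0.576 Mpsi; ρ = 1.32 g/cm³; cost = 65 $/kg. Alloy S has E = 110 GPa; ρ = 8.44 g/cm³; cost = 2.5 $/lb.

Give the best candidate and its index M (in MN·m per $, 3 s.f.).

alloy H, M = 18.9 MN·m per $

After converting to SI:
  alloy C: E = 2.420 GPa, ρ = 1200 kg/m³, cost = 4.409 $/kg
  alloy Y: E = 119.0 GPa, ρ = 8955 kg/m³, cost = 8.377 $/kg
  alloy W: E = 2.188 GPa, ρ = 1115 kg/m³, cost = 3.790 $/kg
  alloy H: E = 71.60 GPa, ρ = 2495 kg/m³, cost = 1.520 $/kg
  alloy D: E = 3.971 GPa, ρ = 1320 kg/m³, cost = 65.00 $/kg
  alloy S: E = 110.0 GPa, ρ = 8440 kg/m³, cost = 5.511 $/kg
  alloy H: M = 18.9 MN·m per $
  alloy S: M = 2.36 MN·m per $
  alloy Y: M = 1.59 MN·m per $
  alloy W: M = 0.518 MN·m per $
  alloy C: M = 0.457 MN·m per $
  alloy D: M = 0.0463 MN·m per $
Alloy H has the largest M.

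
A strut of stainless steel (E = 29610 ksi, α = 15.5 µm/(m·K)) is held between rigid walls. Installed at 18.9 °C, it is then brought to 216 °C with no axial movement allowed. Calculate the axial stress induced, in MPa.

E = 29610 ksi = 204.2 GPa.
ΔT = 197.1 K. Constrained thermal stress σ = E·α·ΔT = 204.2×10³ MPa × 15.5×10⁻⁶ × 197.1 = 624 MPa (compressive).

624 MPa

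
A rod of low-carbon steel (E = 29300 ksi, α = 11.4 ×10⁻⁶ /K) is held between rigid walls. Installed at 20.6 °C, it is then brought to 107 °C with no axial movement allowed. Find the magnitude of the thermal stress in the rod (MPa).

199 MPa

E = 29300 ksi = 202.0 GPa.
ΔT = 86.40 K. Constrained thermal stress σ = E·α·ΔT = 202.0×10³ MPa × 11.4×10⁻⁶ × 86.40 = 199 MPa (compressive).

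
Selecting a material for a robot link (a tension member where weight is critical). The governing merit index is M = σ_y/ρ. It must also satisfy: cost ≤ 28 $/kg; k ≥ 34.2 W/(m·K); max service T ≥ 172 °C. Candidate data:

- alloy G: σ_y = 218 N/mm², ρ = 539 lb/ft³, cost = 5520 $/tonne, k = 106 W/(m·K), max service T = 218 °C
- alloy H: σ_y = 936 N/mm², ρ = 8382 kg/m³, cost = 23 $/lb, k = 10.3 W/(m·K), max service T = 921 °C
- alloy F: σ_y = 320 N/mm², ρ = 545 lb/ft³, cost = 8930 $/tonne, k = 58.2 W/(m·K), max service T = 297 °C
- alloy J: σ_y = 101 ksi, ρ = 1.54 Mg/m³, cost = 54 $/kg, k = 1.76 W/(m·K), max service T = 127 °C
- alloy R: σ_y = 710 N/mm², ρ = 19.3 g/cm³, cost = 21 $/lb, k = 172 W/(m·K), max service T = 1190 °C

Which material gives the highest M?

alloy F

Screen on constraints: cost ≤ 28 $/kg; k ≥ 34.2 W/(m·K); max service T ≥ 172 °C. Survivors: alloy G, alloy F.
In SI units:
  alloy G: σ_y = 218.0 MPa, ρ = 8634 kg/m³
  alloy F: σ_y = 320.0 MPa, ρ = 8730 kg/m³
  alloy F: M = 36.7 kN·m/kg
  alloy G: M = 25.2 kN·m/kg
The maximum is for alloy F.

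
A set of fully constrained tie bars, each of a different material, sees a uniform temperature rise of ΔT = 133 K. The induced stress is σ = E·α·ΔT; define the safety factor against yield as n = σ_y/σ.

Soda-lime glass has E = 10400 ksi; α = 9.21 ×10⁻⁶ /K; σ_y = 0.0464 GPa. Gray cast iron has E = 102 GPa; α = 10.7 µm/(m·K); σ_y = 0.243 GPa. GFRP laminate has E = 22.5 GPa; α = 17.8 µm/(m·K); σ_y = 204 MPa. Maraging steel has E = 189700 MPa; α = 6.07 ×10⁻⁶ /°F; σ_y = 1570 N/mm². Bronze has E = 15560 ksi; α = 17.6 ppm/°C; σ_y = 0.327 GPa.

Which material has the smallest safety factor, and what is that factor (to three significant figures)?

In consistent units (E in GPa, α in ×10⁻⁶/K, σ_y in MPa):
  soda-lime glass: E = 71.71, α = 9.21, σ_y = 46.40 → σ = 87.8 MPa, n = 0.528
  gray cast iron: E = 102.0, α = 10.7, σ_y = 243.0 → σ = 145 MPa, n = 1.67
  GFRP laminate: E = 22.50, α = 17.8, σ_y = 204.0 → σ = 53.3 MPa, n = 3.83
  maraging steel: E = 189.7, α = 10.9, σ_y = 1570 → σ = 276 MPa, n = 5.70
  bronze: E = 107.3, α = 17.6, σ_y = 327.0 → σ = 251 MPa, n = 1.30
Smallest n: soda-lime glass with n = 0.528.

soda-lime glass, n = 0.528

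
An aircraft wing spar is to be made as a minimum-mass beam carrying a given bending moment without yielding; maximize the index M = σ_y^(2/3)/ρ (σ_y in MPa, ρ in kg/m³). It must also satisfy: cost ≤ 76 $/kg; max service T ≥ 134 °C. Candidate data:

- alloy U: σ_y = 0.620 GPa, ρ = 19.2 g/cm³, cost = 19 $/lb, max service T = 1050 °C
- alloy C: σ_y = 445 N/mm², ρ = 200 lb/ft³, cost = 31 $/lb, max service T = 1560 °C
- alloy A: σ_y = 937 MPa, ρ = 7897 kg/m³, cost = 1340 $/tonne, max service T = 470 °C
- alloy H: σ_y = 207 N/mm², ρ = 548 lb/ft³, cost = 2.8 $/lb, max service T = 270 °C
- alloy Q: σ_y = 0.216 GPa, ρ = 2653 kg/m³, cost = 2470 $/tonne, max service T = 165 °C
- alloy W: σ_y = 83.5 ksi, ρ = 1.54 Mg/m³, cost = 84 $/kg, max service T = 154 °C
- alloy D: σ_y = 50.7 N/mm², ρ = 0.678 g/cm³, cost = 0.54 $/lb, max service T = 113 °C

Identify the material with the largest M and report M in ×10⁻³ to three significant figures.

Screen on constraints: cost ≤ 76 $/kg; max service T ≥ 134 °C. Survivors: alloy U, alloy C, alloy A, alloy H, alloy Q.
After converting to SI:
  alloy U: σ_y = 620.0 MPa, ρ = 19200 kg/m³
  alloy C: σ_y = 445.0 MPa, ρ = 3204 kg/m³
  alloy A: σ_y = 937.0 MPa, ρ = 7897 kg/m³
  alloy H: σ_y = 207.0 MPa, ρ = 8778 kg/m³
  alloy Q: σ_y = 216.0 MPa, ρ = 2653 kg/m³
  alloy C: M = 18.2×10⁻³
  alloy Q: M = 13.6×10⁻³
  alloy A: M = 12.1×10⁻³
  alloy H: M = 3.99×10⁻³
  alloy U: M = 3.79×10⁻³
Alloy C has the largest M.

alloy C, M = 18.2×10⁻³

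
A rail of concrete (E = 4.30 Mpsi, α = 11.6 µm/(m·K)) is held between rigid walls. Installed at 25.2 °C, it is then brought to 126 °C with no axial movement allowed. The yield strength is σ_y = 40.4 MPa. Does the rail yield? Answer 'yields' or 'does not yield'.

E = 4.30 Mpsi = 29.65 GPa.
ΔT = 100.8 K. Constrained thermal stress σ = E·α·ΔT = 29.65×10³ MPa × 11.6×10⁻⁶ × 100.8 = 34.7 MPa (compressive).
Compare to σ_y = 40.4 MPa: σ < σ_y, so it does not yield.

does not yield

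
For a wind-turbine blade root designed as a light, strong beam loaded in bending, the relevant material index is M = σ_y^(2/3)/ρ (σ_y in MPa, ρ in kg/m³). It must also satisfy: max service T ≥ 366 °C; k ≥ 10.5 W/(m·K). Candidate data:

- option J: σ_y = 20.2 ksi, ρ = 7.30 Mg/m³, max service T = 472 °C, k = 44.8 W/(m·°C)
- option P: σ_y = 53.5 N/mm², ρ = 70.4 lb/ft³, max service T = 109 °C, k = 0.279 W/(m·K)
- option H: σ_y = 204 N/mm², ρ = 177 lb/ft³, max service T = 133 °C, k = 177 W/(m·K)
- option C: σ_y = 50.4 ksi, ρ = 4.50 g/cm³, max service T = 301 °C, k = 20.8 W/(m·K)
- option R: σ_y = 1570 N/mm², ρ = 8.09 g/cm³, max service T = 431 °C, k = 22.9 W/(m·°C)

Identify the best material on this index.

option R

Screen on constraints: max service T ≥ 366 °C; k ≥ 10.5 W/(m·K). Survivors: option J, option R.
After converting to SI:
  option J: σ_y = 139.3 MPa, ρ = 7300 kg/m³
  option R: σ_y = 1570 MPa, ρ = 8090 kg/m³
  option R: M = 16.7×10⁻³
  option J: M = 3.68×10⁻³
Highest index: option R.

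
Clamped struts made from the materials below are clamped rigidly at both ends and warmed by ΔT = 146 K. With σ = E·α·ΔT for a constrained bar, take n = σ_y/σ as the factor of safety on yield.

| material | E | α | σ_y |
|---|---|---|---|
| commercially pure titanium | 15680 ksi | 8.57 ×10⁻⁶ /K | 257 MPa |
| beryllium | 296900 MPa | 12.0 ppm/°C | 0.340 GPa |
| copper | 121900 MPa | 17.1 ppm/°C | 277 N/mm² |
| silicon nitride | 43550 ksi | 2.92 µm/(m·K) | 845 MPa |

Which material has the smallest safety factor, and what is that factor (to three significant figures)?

beryllium, n = 0.654

With everything in SI (GPa, ×10⁻⁶/K, MPa):
  commercially pure titanium: E = 108.1, α = 8.57, σ_y = 257.0 → σ = 135 MPa, n = 1.90
  beryllium: E = 296.9, α = 12.0, σ_y = 340.0 → σ = 520 MPa, n = 0.654
  copper: E = 121.9, α = 17.1, σ_y = 277.0 → σ = 304 MPa, n = 0.910
  silicon nitride: E = 300.3, α = 2.92, σ_y = 845.0 → σ = 128 MPa, n = 6.60
The minimum is beryllium at n = 0.654.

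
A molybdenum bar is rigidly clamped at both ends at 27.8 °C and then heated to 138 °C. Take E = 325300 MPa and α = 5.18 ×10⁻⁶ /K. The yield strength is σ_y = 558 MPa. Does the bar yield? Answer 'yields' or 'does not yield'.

E = 325300 MPa = 325.3 GPa.
ΔT = 110.2 K. Constrained thermal stress σ = E·α·ΔT = 325.3×10³ MPa × 5.18×10⁻⁶ × 110.2 = 186 MPa (compressive).
Compare to σ_y = 558 MPa: σ < σ_y, so it does not yield.

does not yield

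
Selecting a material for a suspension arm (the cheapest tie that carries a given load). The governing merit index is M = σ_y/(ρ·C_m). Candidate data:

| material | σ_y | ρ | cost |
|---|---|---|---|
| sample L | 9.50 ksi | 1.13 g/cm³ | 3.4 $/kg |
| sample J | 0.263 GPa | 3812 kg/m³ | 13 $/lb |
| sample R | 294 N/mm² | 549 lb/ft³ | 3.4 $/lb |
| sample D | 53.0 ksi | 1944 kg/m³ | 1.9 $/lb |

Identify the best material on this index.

Putting every candidate on a common basis:
  sample L: σ_y = 65.50 MPa, ρ = 1130 kg/m³, cost = 3.400 $/kg
  sample J: σ_y = 263.0 MPa, ρ = 3812 kg/m³, cost = 28.66 $/kg
  sample R: σ_y = 294.0 MPa, ρ = 8794 kg/m³, cost = 7.496 $/kg
  sample D: σ_y = 365.4 MPa, ρ = 1944 kg/m³, cost = 4.189 $/kg
  sample D: M = 44.9 kN·m per $
  sample L: M = 17.0 kN·m per $
  sample R: M = 4.46 kN·m per $
  sample J: M = 2.41 kN·m per $
Sample D ranks first.

sample D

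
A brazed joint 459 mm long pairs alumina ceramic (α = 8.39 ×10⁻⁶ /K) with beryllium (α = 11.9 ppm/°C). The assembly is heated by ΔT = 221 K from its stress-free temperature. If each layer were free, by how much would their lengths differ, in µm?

356 µm

Δα = |8.39 − 11.9|×10⁻⁶/K = 3.51×10⁻⁶/K.
ΔL_mismatch = Δα·L·ΔT = 3.51×10⁻⁶ × 459.0 mm × 221.0 K = 356 µm.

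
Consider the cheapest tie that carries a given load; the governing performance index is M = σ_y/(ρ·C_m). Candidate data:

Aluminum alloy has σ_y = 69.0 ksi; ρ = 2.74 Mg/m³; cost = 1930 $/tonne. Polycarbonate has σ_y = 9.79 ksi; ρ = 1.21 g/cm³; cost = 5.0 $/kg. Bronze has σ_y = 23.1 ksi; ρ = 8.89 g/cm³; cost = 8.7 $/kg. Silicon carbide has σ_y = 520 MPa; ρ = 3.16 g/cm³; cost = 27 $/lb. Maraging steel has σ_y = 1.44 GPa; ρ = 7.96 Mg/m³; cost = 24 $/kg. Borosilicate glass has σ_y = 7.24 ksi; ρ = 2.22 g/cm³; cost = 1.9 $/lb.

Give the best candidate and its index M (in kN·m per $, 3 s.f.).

aluminum alloy, M = 90.0 kN·m per $

After converting to SI:
  aluminum alloy: σ_y = 475.7 MPa, ρ = 2740 kg/m³, cost = 1.930 $/kg
  polycarbonate: σ_y = 67.50 MPa, ρ = 1210 kg/m³, cost = 5.000 $/kg
  bronze: σ_y = 159.3 MPa, ρ = 8890 kg/m³, cost = 8.700 $/kg
  silicon carbide: σ_y = 520.0 MPa, ρ = 3160 kg/m³, cost = 59.52 $/kg
  maraging steel: σ_y = 1440 MPa, ρ = 7960 kg/m³, cost = 24.00 $/kg
  borosilicate glass: σ_y = 49.92 MPa, ρ = 2220 kg/m³, cost = 4.189 $/kg
  aluminum alloy: M = 90.0 kN·m per $
  polycarbonate: M = 11.2 kN·m per $
  maraging steel: M = 7.54 kN·m per $
  borosilicate glass: M = 5.37 kN·m per $
  silicon carbide: M = 2.76 kN·m per $
  bronze: M = 2.06 kN·m per $
Aluminum alloy ranks first.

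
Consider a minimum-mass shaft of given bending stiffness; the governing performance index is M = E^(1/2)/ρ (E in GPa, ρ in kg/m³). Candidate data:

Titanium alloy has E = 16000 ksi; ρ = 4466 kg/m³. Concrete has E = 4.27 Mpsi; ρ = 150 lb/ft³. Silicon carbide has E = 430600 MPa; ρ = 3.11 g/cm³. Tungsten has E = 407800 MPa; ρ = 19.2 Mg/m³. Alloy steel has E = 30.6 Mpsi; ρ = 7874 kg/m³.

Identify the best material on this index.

In SI units:
  titanium alloy: E = 110.3 GPa, ρ = 4466 kg/m³
  concrete: E = 29.44 GPa, ρ = 2403 kg/m³
  silicon carbide: E = 430.6 GPa, ρ = 3110 kg/m³
  tungsten: E = 407.8 GPa, ρ = 19200 kg/m³
  alloy steel: E = 211.0 GPa, ρ = 7874 kg/m³
  silicon carbide: M = 6.67×10⁻³
  titanium alloy: M = 2.35×10⁻³
  concrete: M = 2.26×10⁻³
  alloy steel: M = 1.84×10⁻³
  tungsten: M = 1.05×10⁻³
Highest index: silicon carbide.

silicon carbide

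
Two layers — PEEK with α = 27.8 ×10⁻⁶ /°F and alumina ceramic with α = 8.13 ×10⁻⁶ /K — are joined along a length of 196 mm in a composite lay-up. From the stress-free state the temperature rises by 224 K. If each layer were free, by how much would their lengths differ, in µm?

1840 µm

PEEK: α = 27.8×10⁻⁶/°F × 9/5 = 50.0×10⁻⁶/K.
Δα = |50.0 − 8.13|×10⁻⁶/K = 41.9×10⁻⁶/K.
ΔL_mismatch = Δα·L·ΔT = 41.9×10⁻⁶ × 196.0 mm × 224.0 K = 1840 µm.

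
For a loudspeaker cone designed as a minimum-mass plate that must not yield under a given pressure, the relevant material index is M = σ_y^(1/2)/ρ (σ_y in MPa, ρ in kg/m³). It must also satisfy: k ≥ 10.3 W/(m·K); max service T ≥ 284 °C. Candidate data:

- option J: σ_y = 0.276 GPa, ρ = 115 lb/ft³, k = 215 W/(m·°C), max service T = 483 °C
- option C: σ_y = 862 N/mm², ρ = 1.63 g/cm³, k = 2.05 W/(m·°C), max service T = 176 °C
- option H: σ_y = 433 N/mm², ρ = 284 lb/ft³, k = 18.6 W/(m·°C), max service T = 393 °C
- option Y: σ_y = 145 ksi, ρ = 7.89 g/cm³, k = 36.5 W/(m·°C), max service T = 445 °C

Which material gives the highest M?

option J

Screen on constraints: k ≥ 10.3 W/(m·K); max service T ≥ 284 °C. Survivors: option J, option H, option Y.
Convert each candidate to consistent units, then evaluate M:
  option J: σ_y = 276.0 MPa, ρ = 1842 kg/m³
  option H: σ_y = 433.0 MPa, ρ = 4549 kg/m³
  option Y: σ_y = 999.7 MPa, ρ = 7890 kg/m³
  option J: M = 9.02×10⁻³
  option H: M = 4.57×10⁻³
  option Y: M = 4.01×10⁻³
Option J ranks first.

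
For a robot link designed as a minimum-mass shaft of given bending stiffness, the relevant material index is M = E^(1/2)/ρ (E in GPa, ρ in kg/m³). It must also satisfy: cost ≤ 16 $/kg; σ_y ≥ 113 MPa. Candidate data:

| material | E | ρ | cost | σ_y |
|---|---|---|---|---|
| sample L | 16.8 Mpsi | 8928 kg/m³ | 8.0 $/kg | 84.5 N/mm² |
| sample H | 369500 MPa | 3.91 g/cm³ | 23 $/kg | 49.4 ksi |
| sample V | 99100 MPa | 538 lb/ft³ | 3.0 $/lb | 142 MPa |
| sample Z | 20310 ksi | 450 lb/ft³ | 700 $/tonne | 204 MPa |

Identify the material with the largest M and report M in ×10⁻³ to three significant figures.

sample Z, M = 1.64×10⁻³

Screen on constraints: cost ≤ 16 $/kg; σ_y ≥ 113 MPa. Survivors: sample V, sample Z.
In SI units:
  sample V: E = 99.10 GPa, ρ = 8618 kg/m³
  sample Z: E = 140.0 GPa, ρ = 7208 kg/m³
  sample Z: M = 1.64×10⁻³
  sample V: M = 1.16×10⁻³
The maximum is for sample Z.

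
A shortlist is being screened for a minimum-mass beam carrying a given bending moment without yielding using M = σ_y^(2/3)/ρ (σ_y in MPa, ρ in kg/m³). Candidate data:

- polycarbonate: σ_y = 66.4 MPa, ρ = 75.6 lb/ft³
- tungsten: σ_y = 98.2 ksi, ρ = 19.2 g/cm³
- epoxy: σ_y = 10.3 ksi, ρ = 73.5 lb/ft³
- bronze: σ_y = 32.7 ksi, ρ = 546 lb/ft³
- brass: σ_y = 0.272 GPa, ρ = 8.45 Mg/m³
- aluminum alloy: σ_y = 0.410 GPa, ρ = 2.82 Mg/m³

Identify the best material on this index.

Putting every candidate on a common basis:
  polycarbonate: σ_y = 66.40 MPa, ρ = 1211 kg/m³
  tungsten: σ_y = 677.1 MPa, ρ = 19200 kg/m³
  epoxy: σ_y = 71.02 MPa, ρ = 1177 kg/m³
  bronze: σ_y = 225.5 MPa, ρ = 8746 kg/m³
  brass: σ_y = 272.0 MPa, ρ = 8450 kg/m³
  aluminum alloy: σ_y = 410.0 MPa, ρ = 2820 kg/m³
  aluminum alloy: M = 19.6×10⁻³
  epoxy: M = 14.6×10⁻³
  polycarbonate: M = 13.5×10⁻³
  brass: M = 4.97×10⁻³
  bronze: M = 4.24×10⁻³
  tungsten: M = 4.02×10⁻³
Aluminum alloy ranks first.

aluminum alloy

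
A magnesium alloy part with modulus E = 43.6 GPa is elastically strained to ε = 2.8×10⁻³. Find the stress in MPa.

122 MPa

σ = E·ε = 43600 MPa × 2.8×10⁻³ = 122 MPa.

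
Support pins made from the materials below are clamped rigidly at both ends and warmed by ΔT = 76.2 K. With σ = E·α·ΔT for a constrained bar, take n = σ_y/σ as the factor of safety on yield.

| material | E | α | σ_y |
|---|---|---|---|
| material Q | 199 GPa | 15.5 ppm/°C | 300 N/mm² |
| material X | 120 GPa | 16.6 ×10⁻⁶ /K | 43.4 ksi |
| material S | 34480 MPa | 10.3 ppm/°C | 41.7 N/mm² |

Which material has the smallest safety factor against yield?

material Q

Per material, after unit conversion:
  material Q: E = 199.0, α = 15.5, σ_y = 300.0 → σ = 235 MPa, n = 1.28
  material X: E = 120.0, α = 16.6, σ_y = 299.2 → σ = 152 MPa, n = 1.97
  material S: E = 34.48, α = 10.3, σ_y = 41.70 → σ = 27.1 MPa, n = 1.54
Smallest n: material Q with n = 1.28.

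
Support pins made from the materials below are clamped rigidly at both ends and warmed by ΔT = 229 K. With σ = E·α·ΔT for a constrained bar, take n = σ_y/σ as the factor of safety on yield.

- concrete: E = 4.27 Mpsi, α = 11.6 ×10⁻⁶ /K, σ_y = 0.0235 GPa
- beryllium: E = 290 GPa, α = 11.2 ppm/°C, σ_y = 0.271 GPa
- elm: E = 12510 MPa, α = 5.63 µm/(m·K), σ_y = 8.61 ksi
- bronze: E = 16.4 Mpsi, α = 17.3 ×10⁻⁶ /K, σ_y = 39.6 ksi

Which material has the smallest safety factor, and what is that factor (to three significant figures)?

concrete, n = 0.300

Per material, after unit conversion:
  concrete: E = 29.44, α = 11.6, σ_y = 23.50 → σ = 78.2 MPa, n = 0.300
  beryllium: E = 290.0, α = 11.2, σ_y = 271.0 → σ = 744 MPa, n = 0.364
  elm: E = 12.51, α = 5.63, σ_y = 59.36 → σ = 16.1 MPa, n = 3.68
  bronze: E = 113.1, α = 17.3, σ_y = 273.0 → σ = 448 MPa, n = 0.609
The minimum is concrete at n = 0.300.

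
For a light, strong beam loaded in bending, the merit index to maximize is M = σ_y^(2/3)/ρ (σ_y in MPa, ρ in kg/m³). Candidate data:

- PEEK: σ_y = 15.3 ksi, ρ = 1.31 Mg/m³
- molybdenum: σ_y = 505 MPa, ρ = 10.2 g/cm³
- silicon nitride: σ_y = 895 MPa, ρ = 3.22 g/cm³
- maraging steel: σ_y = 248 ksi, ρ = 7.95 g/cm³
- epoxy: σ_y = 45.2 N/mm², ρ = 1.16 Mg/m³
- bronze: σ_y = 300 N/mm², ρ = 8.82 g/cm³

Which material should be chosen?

silicon nitride

Normalizing units and computing the index:
  PEEK: σ_y = 105.5 MPa, ρ = 1310 kg/m³
  molybdenum: σ_y = 505.0 MPa, ρ = 10200 kg/m³
  silicon nitride: σ_y = 895.0 MPa, ρ = 3220 kg/m³
  maraging steel: σ_y = 1710 MPa, ρ = 7950 kg/m³
  epoxy: σ_y = 45.20 MPa, ρ = 1160 kg/m³
  bronze: σ_y = 300.0 MPa, ρ = 8820 kg/m³
  silicon nitride: M = 28.8×10⁻³
  maraging steel: M = 18.0×10⁻³
  PEEK: M = 17.0×10⁻³
  epoxy: M = 10.9×10⁻³
  molybdenum: M = 6.22×10⁻³
  bronze: M = 5.08×10⁻³
Highest index: silicon nitride.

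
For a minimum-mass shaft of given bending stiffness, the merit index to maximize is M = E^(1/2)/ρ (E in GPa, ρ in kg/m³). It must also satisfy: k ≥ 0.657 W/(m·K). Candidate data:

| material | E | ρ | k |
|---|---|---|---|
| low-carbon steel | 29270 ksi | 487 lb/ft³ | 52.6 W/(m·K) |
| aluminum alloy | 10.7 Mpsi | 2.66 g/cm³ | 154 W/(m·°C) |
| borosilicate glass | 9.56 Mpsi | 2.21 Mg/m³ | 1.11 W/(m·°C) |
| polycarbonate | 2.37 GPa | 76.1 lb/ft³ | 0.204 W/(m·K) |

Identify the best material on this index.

Screen on constraints: k ≥ 0.657 W/(m·K). Survivors: low-carbon steel, aluminum alloy, borosilicate glass.
Putting every candidate on a common basis:
  low-carbon steel: E = 201.8 GPa, ρ = 7801 kg/m³
  aluminum alloy: E = 73.77 GPa, ρ = 2660 kg/m³
  borosilicate glass: E = 65.91 GPa, ρ = 2210 kg/m³
  borosilicate glass: M = 3.67×10⁻³
  aluminum alloy: M = 3.23×10⁻³
  low-carbon steel: M = 1.82×10⁻³
The maximum is for borosilicate glass.

borosilicate glass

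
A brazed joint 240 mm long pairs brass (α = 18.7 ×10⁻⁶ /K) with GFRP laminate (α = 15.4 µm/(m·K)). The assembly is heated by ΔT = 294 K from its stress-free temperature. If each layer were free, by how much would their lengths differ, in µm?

Δα = |18.7 − 15.4|×10⁻⁶/K = 3.30×10⁻⁶/K.
ΔL_mismatch = Δα·L·ΔT = 3.30×10⁻⁶ × 240.0 mm × 294.0 K = 233 µm.

233 µm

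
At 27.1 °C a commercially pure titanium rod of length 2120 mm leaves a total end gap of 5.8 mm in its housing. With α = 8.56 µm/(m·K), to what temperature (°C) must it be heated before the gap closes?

α·L₀·ΔT = 5.8 mm ⇒ ΔT = 5.8 / (8.56×10⁻⁶ × 2120.0) = 319.6 K.
T = 27.1 + 319.6 = 346.7 °C.

347 °C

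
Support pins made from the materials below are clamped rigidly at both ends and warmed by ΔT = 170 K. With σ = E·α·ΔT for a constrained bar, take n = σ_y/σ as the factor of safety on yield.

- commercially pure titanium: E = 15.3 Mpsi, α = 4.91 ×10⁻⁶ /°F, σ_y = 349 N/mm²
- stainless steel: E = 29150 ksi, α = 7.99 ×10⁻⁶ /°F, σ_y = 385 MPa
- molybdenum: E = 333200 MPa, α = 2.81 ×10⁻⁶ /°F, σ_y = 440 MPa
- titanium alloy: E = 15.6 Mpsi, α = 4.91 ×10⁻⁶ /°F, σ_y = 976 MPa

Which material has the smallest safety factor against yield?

stainless steel

Converting E to GPa, α to ×10⁻⁶/K, σ_y to MPa, then σ and n for each:
  commercially pure titanium: E = 105.5, α = 8.84, σ_y = 349.0 → σ = 158 MPa, n = 2.20
  stainless steel: E = 201.0, α = 14.4, σ_y = 385.0 → σ = 491 MPa, n = 0.783
  molybdenum: E = 333.2, α = 5.06, σ_y = 440.0 → σ = 287 MPa, n = 1.54
  titanium alloy: E = 107.6, α = 8.84, σ_y = 976.0 → σ = 162 MPa, n = 6.04
The minimum is stainless steel at n = 0.783.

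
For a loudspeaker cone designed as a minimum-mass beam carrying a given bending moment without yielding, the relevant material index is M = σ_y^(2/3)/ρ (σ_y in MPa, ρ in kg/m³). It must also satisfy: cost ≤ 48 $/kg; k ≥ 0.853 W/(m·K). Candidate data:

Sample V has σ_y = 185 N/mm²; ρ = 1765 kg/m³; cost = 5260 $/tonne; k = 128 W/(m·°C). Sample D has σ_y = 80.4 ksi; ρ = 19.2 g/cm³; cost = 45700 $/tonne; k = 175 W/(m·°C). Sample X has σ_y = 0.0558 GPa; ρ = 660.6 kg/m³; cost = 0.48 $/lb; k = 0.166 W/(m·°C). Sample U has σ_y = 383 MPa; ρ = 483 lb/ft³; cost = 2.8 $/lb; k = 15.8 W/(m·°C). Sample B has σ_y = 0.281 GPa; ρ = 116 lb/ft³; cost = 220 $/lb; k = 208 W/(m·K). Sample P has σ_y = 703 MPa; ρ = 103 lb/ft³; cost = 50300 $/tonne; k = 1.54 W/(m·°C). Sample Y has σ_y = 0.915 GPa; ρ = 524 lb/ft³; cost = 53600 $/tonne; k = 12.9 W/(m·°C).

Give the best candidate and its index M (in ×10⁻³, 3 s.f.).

sample V, M = 18.4×10⁻³

Screen on constraints: cost ≤ 48 $/kg; k ≥ 0.853 W/(m·K). Survivors: sample V, sample D, sample U.
Convert each candidate to consistent units, then evaluate M:
  sample V: σ_y = 185.0 MPa, ρ = 1765 kg/m³
  sample D: σ_y = 554.3 MPa, ρ = 19200 kg/m³
  sample U: σ_y = 383.0 MPa, ρ = 7737 kg/m³
  sample V: M = 18.4×10⁻³
  sample U: M = 6.82×10⁻³
  sample D: M = 3.51×10⁻³
The maximum is for sample V.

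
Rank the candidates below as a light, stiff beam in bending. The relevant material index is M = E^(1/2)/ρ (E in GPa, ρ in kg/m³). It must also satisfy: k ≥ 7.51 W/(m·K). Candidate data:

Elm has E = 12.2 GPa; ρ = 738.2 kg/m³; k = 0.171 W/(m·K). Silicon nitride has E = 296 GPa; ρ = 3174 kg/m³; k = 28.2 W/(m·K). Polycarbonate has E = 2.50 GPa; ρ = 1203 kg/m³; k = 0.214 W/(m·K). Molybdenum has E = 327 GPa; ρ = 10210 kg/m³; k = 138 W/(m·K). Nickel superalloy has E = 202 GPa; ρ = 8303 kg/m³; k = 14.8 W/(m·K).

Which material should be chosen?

silicon nitride

Screen on constraints: k ≥ 7.51 W/(m·K). Survivors: silicon nitride, molybdenum, nickel superalloy.
Evaluate M for each candidate:
  silicon nitride: M = 5.42×10⁻³
  molybdenum: M = 1.77×10⁻³
  nickel superalloy: M = 1.71×10⁻³
Highest index: silicon nitride.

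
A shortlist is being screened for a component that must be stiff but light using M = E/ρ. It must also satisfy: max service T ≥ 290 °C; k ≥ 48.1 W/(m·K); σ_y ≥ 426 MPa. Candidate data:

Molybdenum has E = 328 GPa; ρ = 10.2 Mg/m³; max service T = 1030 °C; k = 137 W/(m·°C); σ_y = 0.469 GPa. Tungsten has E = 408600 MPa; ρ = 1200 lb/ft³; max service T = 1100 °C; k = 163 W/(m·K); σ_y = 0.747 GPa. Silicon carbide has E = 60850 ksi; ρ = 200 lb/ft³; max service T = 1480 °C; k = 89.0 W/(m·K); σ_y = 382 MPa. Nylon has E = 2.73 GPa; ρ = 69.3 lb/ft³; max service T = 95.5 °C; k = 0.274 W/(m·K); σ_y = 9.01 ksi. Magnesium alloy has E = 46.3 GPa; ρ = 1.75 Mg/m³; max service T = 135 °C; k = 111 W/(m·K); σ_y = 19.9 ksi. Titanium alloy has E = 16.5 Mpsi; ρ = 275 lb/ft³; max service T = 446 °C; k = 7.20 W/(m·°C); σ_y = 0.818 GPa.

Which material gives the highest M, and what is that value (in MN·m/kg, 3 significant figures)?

Screen on constraints: max service T ≥ 290 °C; k ≥ 48.1 W/(m·K); σ_y ≥ 426 MPa. Survivors: molybdenum, tungsten.
Putting every candidate on a common basis:
  molybdenum: E = 328.0 GPa, ρ = 10200 kg/m³
  tungsten: E = 408.6 GPa, ρ = 19220 kg/m³
  molybdenum: M = 32.2 MN·m/kg
  tungsten: M = 21.3 MN·m/kg
Molybdenum has the largest M.

molybdenum, M = 32.2 MN·m/kg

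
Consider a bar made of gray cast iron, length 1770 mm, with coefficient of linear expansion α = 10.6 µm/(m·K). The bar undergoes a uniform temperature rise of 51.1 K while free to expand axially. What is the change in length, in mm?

ΔL = α·L₀·ΔT = 10.6×10⁻⁶ × 1770 mm × 51.10 K = 0.959 mm.

0.959 mm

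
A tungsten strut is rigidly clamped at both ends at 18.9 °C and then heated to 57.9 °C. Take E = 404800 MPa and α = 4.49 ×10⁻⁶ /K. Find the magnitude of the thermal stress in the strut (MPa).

70.9 MPa

E = 404800 MPa = 404.8 GPa.
ΔT = 39.00 K. Constrained thermal stress σ = E·α·ΔT = 404.8×10³ MPa × 4.49×10⁻⁶ × 39.00 = 70.9 MPa (compressive).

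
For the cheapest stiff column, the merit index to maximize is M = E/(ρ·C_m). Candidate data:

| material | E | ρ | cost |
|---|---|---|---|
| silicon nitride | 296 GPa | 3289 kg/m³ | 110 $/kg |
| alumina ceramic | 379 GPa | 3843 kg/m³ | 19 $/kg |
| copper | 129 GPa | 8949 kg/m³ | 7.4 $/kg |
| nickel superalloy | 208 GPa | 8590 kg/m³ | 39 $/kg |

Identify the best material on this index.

Evaluate M for each candidate:
  alumina ceramic: M = 5.19 MN·m per $
  copper: M = 1.95 MN·m per $
  silicon nitride: M = 0.818 MN·m per $
  nickel superalloy: M = 0.621 MN·m per $
The maximum is for alumina ceramic.

alumina ceramic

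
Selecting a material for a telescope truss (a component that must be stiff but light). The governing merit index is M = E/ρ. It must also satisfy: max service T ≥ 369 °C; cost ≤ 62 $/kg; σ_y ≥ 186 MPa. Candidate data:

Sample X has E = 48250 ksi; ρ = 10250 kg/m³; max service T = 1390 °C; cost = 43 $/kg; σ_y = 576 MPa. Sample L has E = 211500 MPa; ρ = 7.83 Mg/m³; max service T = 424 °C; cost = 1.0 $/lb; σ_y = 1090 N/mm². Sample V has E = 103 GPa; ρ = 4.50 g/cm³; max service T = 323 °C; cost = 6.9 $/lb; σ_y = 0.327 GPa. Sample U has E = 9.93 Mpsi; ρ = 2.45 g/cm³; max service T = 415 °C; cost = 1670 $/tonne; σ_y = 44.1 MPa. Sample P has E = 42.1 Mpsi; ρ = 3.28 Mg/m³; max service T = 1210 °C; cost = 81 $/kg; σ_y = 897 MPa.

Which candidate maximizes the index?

Screen on constraints: max service T ≥ 369 °C; cost ≤ 62 $/kg; σ_y ≥ 186 MPa. Survivors: sample X, sample L.
Convert each candidate to consistent units, then evaluate M:
  sample X: E = 332.7 GPa, ρ = 10250 kg/m³
  sample L: E = 211.5 GPa, ρ = 7830 kg/m³
  sample X: M = 32.5 MN·m/kg
  sample L: M = 27.0 MN·m/kg
Sample X has the largest M.

sample X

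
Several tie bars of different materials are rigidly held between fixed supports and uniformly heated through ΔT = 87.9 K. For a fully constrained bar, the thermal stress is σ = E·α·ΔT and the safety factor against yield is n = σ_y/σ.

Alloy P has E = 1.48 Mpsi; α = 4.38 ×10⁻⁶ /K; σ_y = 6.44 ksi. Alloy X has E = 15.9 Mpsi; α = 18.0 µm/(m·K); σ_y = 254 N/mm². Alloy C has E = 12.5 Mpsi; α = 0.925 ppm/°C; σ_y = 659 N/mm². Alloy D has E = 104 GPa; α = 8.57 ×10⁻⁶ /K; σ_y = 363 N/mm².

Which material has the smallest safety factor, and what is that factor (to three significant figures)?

alloy X, n = 1.46

In consistent units (E in GPa, α in ×10⁻⁶/K, σ_y in MPa):
  alloy P: E = 10.20, α = 4.38, σ_y = 44.40 → σ = 3.93 MPa, n = 11.3
  alloy X: E = 109.6, α = 18.0, σ_y = 254.0 → σ = 173 MPa, n = 1.46
  alloy C: E = 86.18, α = 0.925, σ_y = 659.0 → σ = 7.01 MPa, n = 94.0
  alloy D: E = 104.0, α = 8.57, σ_y = 363.0 → σ = 78.3 MPa, n = 4.63
The minimum is alloy X at n = 1.46.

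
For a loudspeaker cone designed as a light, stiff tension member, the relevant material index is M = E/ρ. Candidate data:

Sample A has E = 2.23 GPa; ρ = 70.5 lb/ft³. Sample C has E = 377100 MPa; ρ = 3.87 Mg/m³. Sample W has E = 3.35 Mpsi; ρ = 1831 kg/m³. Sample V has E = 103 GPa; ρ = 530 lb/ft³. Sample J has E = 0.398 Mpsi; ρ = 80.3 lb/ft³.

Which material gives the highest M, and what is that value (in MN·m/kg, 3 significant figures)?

sample C, M = 97.4 MN·m/kg

Putting every candidate on a common basis:
  sample A: E = 2.230 GPa, ρ = 1129 kg/m³
  sample C: E = 377.1 GPa, ρ = 3870 kg/m³
  sample W: E = 23.10 GPa, ρ = 1831 kg/m³
  sample V: E = 103.0 GPa, ρ = 8490 kg/m³
  sample J: E = 2.744 GPa, ρ = 1286 kg/m³
  sample C: M = 97.4 MN·m/kg
  sample W: M = 12.6 MN·m/kg
  sample V: M = 12.1 MN·m/kg
  sample J: M = 2.13 MN·m/kg
  sample A: M = 1.97 MN·m/kg
The maximum is for sample C.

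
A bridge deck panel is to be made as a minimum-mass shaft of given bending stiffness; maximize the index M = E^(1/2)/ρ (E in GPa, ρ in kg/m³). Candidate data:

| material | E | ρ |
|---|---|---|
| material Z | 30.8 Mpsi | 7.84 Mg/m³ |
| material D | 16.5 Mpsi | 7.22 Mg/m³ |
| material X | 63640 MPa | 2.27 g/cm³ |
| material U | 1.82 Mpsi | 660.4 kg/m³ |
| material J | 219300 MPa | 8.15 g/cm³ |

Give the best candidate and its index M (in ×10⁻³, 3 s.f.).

material U, M = 5.36×10⁻³

In SI units:
  material Z: E = 212.4 GPa, ρ = 7840 kg/m³
  material D: E = 113.8 GPa, ρ = 7220 kg/m³
  material X: E = 63.64 GPa, ρ = 2270 kg/m³
  material U: E = 12.55 GPa, ρ = 660.4 kg/m³
  material J: E = 219.3 GPa, ρ = 8150 kg/m³
  material U: M = 5.36×10⁻³
  material X: M = 3.51×10⁻³
  material Z: M = 1.86×10⁻³
  material J: M = 1.82×10⁻³
  material D: M = 1.48×10⁻³
Material U has the largest M.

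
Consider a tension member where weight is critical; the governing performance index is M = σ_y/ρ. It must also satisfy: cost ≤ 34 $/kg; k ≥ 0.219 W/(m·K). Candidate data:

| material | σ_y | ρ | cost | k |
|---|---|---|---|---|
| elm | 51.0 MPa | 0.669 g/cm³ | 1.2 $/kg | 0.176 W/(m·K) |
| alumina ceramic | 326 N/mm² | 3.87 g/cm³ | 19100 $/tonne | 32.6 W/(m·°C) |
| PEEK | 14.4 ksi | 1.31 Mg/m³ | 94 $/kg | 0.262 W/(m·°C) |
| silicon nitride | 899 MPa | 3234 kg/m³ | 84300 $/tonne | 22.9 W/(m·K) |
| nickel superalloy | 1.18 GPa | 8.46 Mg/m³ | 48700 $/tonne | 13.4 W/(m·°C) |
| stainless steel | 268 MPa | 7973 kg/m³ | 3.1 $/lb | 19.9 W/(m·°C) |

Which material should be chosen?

alumina ceramic

Screen on constraints: cost ≤ 34 $/kg; k ≥ 0.219 W/(m·K). Survivors: alumina ceramic, stainless steel.
After converting to SI:
  alumina ceramic: σ_y = 326.0 MPa, ρ = 3870 kg/m³
  stainless steel: σ_y = 268.0 MPa, ρ = 7973 kg/m³
  alumina ceramic: M = 84.2 kN·m/kg
  stainless steel: M = 33.6 kN·m/kg
Alumina ceramic has the largest M.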